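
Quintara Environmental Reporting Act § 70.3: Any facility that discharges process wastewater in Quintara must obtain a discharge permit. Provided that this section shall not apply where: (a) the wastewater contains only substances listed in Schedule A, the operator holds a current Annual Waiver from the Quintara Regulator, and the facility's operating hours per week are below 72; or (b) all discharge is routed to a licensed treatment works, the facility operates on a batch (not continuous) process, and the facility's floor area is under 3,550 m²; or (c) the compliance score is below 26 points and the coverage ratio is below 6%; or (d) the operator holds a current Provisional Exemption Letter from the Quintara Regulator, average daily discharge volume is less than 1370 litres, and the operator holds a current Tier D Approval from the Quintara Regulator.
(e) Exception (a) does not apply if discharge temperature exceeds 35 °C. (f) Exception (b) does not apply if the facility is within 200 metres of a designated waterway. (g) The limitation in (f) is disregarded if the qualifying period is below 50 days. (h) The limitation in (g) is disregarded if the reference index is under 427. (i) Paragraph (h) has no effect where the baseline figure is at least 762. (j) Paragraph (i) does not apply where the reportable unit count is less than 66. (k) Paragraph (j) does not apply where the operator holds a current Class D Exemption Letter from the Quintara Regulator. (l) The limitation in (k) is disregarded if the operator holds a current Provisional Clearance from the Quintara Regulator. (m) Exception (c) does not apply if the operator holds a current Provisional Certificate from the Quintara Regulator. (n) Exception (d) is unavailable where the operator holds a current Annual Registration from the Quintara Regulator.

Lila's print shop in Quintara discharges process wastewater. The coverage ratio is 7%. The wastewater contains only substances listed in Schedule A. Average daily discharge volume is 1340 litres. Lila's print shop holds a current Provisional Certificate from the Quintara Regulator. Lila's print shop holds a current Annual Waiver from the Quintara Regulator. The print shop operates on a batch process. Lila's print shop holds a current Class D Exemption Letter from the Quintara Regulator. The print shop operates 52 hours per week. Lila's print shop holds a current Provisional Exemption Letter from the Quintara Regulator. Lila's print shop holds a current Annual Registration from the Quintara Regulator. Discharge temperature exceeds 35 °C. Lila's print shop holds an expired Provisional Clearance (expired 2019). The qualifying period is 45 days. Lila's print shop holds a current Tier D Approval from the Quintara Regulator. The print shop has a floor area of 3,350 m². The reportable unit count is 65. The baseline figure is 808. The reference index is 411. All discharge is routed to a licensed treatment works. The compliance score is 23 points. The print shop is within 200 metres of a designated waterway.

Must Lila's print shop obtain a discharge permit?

Exception (a)'s conditions are all satisfied: the wastewater is Schedule-A-only; a current Annual Waiver is held; the facility's operating hours per week are 52, below the 72 limit. But: (e) is engaged — discharge temperature exceeds 35 °C. Exception (a) does not apply.
Exception (b)'s conditions are all satisfied: discharge is routed to a licensed treatment works; the facility operates on a batch process; the facility's floor area is 3,350 m², under the 3,550 m² limit. As to paragraphs (f)–(l): (f) is engaged (the print shop is within 200 m of a designated waterway), but is overridden by (g): (g) operates against (f): the qualifying period is 45 days, below the 50 days limit. (h) applies (the reference index is 411, under the 427 limit), but is displaced by (i): (i) operates — the baseline figure is 808, meeting the 762 threshold. (j) is engaged (the reportable unit count is 65, less than the 66 limit), but is displaced by (k): (k) operates against (j): a current Class D Exemption Letter is held. (l) is not triggered (no current Provisional Clearance is held), so (k) stands. Exception (b) stands.
Exception (c) does not apply: the coverage ratio is 7%, not below 6%.
Exception (d): a current Provisional Exemption Letter is held; average daily discharge volume is 1340 litres, less than the 1370 litres limit; a current Tier D Approval is held — every condition holds. Turning to paragraph (n): (n) is triggered — a current Annual Registration is held. So (d) is unavailable.

No — exception (b) applies; Lila's print shop is not required to obtain a discharge permit.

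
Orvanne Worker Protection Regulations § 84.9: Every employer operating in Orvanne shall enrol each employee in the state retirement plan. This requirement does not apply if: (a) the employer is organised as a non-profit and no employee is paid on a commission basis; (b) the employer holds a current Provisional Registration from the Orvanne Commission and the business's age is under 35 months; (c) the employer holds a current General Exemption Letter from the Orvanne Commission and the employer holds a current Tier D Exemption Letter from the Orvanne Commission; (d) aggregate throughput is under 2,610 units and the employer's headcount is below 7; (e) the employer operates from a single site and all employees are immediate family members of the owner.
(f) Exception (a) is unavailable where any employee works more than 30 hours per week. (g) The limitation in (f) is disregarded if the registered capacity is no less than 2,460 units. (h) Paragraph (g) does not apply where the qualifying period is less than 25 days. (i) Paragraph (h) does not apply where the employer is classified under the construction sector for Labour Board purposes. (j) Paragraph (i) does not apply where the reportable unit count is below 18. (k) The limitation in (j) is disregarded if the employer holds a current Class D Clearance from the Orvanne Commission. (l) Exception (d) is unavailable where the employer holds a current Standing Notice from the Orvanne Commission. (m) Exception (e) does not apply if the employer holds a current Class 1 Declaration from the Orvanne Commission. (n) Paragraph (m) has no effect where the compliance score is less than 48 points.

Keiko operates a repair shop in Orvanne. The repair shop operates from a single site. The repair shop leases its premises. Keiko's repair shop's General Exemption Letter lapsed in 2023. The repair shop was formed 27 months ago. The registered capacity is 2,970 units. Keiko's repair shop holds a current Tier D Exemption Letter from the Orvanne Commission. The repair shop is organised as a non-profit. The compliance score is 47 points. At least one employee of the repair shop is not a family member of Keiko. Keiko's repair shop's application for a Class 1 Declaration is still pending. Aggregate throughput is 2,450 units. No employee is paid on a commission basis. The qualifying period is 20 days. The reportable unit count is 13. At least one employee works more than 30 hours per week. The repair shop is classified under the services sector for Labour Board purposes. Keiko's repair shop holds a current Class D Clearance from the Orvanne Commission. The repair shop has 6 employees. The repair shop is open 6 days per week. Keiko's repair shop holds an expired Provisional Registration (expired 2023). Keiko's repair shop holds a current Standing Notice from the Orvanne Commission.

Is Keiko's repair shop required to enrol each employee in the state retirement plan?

Exception (a)'s conditions are all satisfied: the employer is a non-profit; no employee is paid on commission. Turning to paragraphs (f)–(k): (f) operates against (a): at least one employee exceeds 30 hours/week. (g) is engaged (the registered capacity is 2,970 units, meeting the 2,460 units threshold), but is set aside by (h): (h) operates against (g): the qualifying period is 20 days, less than the 25 days limit. (i), which would lift (h), is not engaged — the repair shop is classified under the services sector. Exception (a) does not apply.
Exception (b) fails — the Provisional Registration is not current.
Exception (c) fails — no current General Exemption Letter is held.
All of (d)'s requirements are met (aggregate throughput is 2,450 units, under the 2,610 units limit; the employer's headcount is 6, below the 7 limit). But: (l) is triggered — a current Standing Notice is held. So (d) is unavailable.
Exception (e) requires that all employees are immediate family members of the owner; but at least one employee is not a family member, so (e) is unavailable.
No exception applies. The general rule governs.

Yes — Keiko's repair shop must enrol each employee in the state retirement plan.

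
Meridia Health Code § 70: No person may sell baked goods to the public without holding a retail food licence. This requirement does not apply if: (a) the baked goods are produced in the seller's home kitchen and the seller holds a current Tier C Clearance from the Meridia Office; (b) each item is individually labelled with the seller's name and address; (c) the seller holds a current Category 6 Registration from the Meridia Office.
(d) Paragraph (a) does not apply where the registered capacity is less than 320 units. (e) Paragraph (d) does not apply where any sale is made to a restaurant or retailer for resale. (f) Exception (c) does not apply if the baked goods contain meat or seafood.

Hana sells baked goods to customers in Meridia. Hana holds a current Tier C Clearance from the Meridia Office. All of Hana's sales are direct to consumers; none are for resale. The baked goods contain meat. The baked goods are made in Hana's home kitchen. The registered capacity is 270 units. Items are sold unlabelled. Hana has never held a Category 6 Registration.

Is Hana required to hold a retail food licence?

Yes — Hana must hold a retail food licence.

Exception (a) is satisfied on its face — the baked goods are home-kitchen produced; a current Tier C Clearance is held. However, paragraphs (d)–(e) must be considered: (d) operates — the registered capacity is 270 units, less than the 320 units limit. (e) is not triggered (no sales are for resale), so (d) stands. (a) is therefore removed.
Exception (b) does not apply: items are sold unlabelled.
Exception (c) requires that the seller holds a current Category 6 Registration from the Meridia Office; but no current Category 6 Registration is held, so (c) is unavailable.
No exception applies. The general rule governs.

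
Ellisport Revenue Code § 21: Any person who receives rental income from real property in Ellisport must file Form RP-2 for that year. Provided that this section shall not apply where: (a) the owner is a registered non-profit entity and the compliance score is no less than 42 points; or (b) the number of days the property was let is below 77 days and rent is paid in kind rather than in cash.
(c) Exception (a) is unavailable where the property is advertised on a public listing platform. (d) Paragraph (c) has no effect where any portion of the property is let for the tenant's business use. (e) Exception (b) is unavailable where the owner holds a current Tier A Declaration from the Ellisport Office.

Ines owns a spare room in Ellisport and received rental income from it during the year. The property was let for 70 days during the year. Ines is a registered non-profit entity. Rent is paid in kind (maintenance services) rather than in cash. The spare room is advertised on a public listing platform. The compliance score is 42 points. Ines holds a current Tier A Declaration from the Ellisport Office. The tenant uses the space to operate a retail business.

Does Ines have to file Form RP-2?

No — exception (a) applies; Ines is not required to file Form RP-2.

Exception (a) is satisfied on its face — Ines is a registered non-profit; the compliance score is 42 points, meeting the 42 points threshold. Considering the limiting provisions: (c) is engaged (the property is publicly advertised), but is displaced by (d): (d) operates against (c): the space is let for business use. (a) remains available.
Exception (b): the number of days the property was let is 70 days, below the 77 days limit; rent is paid in kind — every condition holds. However, paragraph (e) must be considered: (e) operates against (b): a current Tier A Declaration is held. Exception (b) does not apply.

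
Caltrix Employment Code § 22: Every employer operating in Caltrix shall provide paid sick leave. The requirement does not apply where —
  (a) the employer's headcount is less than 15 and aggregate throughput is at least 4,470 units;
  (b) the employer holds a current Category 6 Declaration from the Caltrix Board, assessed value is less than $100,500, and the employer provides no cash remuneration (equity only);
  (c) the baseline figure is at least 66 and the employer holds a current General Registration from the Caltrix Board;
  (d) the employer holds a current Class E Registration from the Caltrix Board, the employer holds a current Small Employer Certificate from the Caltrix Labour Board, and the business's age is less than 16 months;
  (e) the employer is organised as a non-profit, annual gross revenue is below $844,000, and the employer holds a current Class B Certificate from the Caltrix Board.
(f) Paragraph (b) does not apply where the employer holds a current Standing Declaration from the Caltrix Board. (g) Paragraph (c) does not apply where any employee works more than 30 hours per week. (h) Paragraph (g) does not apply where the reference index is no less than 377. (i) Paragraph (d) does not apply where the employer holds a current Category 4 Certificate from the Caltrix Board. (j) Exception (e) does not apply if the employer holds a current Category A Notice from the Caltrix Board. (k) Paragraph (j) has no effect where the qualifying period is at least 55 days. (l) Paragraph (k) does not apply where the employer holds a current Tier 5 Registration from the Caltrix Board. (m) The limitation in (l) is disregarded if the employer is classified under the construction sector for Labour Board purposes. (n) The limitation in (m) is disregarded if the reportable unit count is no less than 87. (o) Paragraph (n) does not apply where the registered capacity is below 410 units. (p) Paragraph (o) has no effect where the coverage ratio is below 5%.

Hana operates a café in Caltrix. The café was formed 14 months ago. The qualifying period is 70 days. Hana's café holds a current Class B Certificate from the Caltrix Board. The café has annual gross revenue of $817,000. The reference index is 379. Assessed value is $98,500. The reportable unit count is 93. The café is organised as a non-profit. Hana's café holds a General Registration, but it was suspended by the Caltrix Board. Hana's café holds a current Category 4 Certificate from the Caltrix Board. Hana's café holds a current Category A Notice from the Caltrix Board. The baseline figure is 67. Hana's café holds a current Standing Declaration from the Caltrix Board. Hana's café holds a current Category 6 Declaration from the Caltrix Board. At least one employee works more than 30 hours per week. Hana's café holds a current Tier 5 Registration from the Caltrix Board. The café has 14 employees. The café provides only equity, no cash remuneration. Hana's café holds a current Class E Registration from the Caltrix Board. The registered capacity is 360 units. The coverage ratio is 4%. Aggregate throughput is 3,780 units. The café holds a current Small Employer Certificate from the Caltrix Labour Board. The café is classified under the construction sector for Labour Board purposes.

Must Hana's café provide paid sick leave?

Exception (a) fails — aggregate throughput is 3,780 units, short of 4,470 units.
Exception (b)'s conditions are all satisfied: a current Category 6 Declaration is held; assessed value is $98,500, less than the $100,500 limit; remuneration is equity-only. However, paragraph (f) must be considered: (f) operates — a current Standing Declaration is held. So (b) is unavailable.
Exception (c) fails — there is no General Registration in force.
Exception (d)'s conditions are all satisfied: a current Class E Registration is held; a current Small Employer Certificate is held; the business's age is 14 months, less than the 16 months limit. But: (i) operates against (d): a current Category 4 Certificate is held. So (d) is unavailable.
Exception (e): the employer is a non-profit; annual gross revenue is $817,000, below the $844,000 limit; a current Class B Certificate is held — every condition holds. Turning to paragraphs (j)–(p): (j) operates against (e): a current Category A Notice is held. (k) operates (the qualifying period is 70 days, meeting the 55 days threshold), but yields to (l): (l) operates — a current Tier 5 Registration is held. (m) is triggered (the café is classified under the construction sector), but is itself disapplied by (n): (n) applies — the reportable unit count is 93, meeting the 87 threshold. (o) is triggered (the registered capacity is 360 units, below the 410 units limit), but is itself disapplied by (p): (p) operates against (o): the coverage ratio is 4%, below the 5% limit. (e) is therefore removed.
No exception displaces § 22.

Yes — Hana's café must provide paid sick leave.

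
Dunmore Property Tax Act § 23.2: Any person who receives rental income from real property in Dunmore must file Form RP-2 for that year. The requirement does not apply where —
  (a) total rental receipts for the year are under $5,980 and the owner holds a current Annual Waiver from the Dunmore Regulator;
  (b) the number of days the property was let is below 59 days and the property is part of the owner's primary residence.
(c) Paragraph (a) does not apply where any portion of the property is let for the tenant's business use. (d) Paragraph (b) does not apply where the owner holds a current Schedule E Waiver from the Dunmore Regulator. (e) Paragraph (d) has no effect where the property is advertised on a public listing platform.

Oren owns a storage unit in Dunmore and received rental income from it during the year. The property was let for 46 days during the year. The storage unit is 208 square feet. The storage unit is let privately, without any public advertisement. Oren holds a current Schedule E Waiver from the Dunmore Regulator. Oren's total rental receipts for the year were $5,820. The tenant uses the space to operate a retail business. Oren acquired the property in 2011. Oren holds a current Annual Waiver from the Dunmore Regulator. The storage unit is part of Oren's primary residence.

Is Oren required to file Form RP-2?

Exception (a): total rental receipts for the year are $5,820, under the $5,980 limit; a current Annual Waiver is held — every condition holds. However, paragraph (c) must be considered: (c) applies — the space is let for business use. (a) is therefore removed.
Exception (b): the number of days the property was let is 46 days, below the 59 days limit; the storage unit is part of the primary residence — every condition holds. But applying paragraphs (d)–(e): (d) operates against (b): a current Schedule E Waiver is held. (e), which would lift (d), is inapplicable — the property is let privately without advertisement. Exception (b) does not apply.
Every exception is unavailable, so the rule governs.

Yes — Oren must file Form RP-2.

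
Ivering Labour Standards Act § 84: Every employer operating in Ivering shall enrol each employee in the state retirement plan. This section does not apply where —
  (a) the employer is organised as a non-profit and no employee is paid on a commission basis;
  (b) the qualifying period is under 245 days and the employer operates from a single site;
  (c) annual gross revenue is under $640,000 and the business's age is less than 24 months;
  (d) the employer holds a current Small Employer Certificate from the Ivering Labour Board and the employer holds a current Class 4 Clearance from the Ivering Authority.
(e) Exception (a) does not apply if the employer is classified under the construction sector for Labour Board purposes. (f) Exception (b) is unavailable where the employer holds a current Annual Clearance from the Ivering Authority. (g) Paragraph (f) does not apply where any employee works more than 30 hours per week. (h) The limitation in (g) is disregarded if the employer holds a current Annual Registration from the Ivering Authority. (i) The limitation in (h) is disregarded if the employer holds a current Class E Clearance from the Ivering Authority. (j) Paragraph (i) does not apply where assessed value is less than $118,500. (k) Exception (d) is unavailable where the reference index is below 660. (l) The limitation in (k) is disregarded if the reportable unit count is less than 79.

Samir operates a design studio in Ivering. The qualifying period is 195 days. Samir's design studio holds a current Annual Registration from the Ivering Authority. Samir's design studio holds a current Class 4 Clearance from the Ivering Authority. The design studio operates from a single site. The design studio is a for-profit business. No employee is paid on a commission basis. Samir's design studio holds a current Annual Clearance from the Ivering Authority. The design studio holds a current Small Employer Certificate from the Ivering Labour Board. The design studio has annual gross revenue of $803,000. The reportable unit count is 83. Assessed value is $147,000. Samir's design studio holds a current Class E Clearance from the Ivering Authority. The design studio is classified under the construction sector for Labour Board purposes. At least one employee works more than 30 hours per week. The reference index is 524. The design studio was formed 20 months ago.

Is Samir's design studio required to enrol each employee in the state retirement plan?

Exception (a) does not apply: the employer is for-profit.
Exception (b)'s conditions are all satisfied: the qualifying period is 195 days, under the 245 days limit; the employer operates from a single site. Under paragraphs (f)–(j): (f) operates (a current Annual Clearance is held), but is overridden by (g): (g) operates — at least one employee exceeds 30 hours/week. (h) would limit (g) — a current Annual Registration is held — but (i) sets (h) aside: (i) operates — a current Class E Clearance is held. (j), which would lift (i), is not engaged — assessed value is $147,000, not less than $118,500. Exception (b) stands.
Exception (c) requires that annual gross revenue is under $640,000; but annual gross revenue is $803,000, not under $640,000, so (c) is unavailable.
Exception (d)'s conditions are all satisfied: a current Small Employer Certificate is held; a current Class 4 Clearance is held. However, paragraphs (k)–(l) must be considered: (k) operates against (d): the reference index is 524, below the 660 limit. (l) does not operate here (the reportable unit count is 83, not less than 79), so (k) stands. Exception (d) does not apply.

No — exception (b) applies; Samir's design studio is not required to enrol each employee in the state retirement plan.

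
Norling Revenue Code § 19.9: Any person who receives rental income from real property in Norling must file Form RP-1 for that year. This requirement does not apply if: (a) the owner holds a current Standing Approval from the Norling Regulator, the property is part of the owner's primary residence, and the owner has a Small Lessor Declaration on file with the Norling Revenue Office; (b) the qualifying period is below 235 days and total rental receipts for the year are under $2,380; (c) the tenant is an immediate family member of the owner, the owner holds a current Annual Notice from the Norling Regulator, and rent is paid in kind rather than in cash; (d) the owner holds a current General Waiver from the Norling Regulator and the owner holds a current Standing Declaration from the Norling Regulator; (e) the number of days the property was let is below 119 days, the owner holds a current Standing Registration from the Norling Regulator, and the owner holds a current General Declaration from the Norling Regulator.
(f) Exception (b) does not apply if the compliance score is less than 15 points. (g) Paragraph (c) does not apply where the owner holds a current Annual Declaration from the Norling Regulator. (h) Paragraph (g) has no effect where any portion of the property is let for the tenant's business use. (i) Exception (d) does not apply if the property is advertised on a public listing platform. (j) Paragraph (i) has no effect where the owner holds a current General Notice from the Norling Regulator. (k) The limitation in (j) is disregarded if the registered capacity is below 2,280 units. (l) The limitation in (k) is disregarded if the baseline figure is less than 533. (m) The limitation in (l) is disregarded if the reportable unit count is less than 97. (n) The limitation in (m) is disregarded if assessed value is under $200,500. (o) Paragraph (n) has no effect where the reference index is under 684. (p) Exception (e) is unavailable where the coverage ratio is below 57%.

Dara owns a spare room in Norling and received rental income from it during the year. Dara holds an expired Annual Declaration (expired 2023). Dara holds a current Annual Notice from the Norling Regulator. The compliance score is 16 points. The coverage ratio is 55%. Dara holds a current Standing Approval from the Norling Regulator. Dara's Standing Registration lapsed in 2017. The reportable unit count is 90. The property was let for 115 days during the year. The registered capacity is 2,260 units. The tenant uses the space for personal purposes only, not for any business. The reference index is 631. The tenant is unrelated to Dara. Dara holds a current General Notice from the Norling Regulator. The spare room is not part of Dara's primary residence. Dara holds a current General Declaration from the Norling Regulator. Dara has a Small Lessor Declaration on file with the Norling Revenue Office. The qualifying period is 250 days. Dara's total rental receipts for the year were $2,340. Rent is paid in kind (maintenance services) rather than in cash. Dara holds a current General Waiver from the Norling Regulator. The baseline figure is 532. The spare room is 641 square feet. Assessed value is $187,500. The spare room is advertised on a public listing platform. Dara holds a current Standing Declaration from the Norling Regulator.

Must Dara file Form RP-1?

Yes — Dara must file Form RP-1.

Exception (a) requires that the property is part of the owner's primary residence; but the spare room is not part of the primary residence, so (a) is unavailable.
Exception (b) fails — the qualifying period is 250 days, not below 235 days.
Exception (c) fails — the tenant is unrelated to the owner.
Exception (d) is satisfied on its face — a current General Waiver is held; a current Standing Declaration is held. But applying paragraphs (i)–(o): (i) is engaged — the property is publicly advertised. (j) operates (a current General Notice is held), but is set aside by (k): (k) is triggered — the registered capacity is 2,260 units, below the 2,280 units limit. (l) would limit (k) — the baseline figure is 532, less than the 533 limit — but (m) sets (l) aside: (m) operates against (l): the reportable unit count is 90, less than the 97 limit. (n) is triggered (assessed value is $187,500, under the $200,500 limit), but is set aside by (o): (o) is triggered — the reference index is 631, under the 684 limit. (d) is therefore removed.
Exception (e) fails — the Standing Registration is not current.
No exception is made out. Dara falls within the general rule.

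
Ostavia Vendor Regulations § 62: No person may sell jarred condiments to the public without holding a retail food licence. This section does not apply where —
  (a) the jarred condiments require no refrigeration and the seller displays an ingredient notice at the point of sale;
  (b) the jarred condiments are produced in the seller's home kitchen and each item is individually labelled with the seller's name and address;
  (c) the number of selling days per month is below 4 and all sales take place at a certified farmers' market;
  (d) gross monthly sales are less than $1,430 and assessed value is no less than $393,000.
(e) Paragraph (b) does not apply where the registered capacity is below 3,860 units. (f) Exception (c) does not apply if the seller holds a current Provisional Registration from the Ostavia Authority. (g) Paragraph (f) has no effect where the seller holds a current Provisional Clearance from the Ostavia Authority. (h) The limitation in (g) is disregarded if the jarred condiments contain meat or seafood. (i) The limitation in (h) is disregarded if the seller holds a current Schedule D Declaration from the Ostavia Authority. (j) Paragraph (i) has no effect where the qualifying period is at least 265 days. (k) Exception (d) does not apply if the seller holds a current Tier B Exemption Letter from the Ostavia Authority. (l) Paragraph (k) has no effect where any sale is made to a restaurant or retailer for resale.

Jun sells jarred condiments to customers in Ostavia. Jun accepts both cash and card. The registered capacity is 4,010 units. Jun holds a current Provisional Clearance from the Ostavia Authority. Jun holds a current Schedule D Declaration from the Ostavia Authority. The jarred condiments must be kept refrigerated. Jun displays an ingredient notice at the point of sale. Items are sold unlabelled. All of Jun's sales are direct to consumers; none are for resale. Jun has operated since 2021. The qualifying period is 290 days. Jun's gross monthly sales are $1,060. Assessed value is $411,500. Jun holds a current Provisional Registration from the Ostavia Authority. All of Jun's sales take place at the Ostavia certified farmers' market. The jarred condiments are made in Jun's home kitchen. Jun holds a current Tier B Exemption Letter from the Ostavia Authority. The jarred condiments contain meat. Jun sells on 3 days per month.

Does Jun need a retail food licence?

Yes — Jun must hold a retail food licence.

Exception (a) requires that the jarred condiments require no refrigeration; but the jarred condiments require refrigeration, so (a) is unavailable.
Exception (b) fails — items are sold unlabelled.
Exception (c)'s conditions are all satisfied: the number of selling days per month is 3, below the 4 limit; all sales are at a certified farmers' market. However, paragraphs (f)–(j) must be considered: (f) operates against (c): a current Provisional Registration is held. (g) applies (a current Provisional Clearance is held), but is itself disapplied by (h): (h) is triggered — the jarred condiments contain meat. (i) is engaged (a current Schedule D Declaration is held), but yields to (j): (j) operates against (i): the qualifying period is 290 days, meeting the 265 days threshold. So (c) is unavailable.
All of (d)'s requirements are met (gross monthly sales are $1,060, less than the $1,430 limit; assessed value is $411,500, meeting the $393,000 threshold). But: (k) applies — a current Tier B Exemption Letter is held. (l), which would lift (k), is not engaged — no sales are for resale. So (d) is unavailable.
None of the exceptions is available; § 62 applies in full.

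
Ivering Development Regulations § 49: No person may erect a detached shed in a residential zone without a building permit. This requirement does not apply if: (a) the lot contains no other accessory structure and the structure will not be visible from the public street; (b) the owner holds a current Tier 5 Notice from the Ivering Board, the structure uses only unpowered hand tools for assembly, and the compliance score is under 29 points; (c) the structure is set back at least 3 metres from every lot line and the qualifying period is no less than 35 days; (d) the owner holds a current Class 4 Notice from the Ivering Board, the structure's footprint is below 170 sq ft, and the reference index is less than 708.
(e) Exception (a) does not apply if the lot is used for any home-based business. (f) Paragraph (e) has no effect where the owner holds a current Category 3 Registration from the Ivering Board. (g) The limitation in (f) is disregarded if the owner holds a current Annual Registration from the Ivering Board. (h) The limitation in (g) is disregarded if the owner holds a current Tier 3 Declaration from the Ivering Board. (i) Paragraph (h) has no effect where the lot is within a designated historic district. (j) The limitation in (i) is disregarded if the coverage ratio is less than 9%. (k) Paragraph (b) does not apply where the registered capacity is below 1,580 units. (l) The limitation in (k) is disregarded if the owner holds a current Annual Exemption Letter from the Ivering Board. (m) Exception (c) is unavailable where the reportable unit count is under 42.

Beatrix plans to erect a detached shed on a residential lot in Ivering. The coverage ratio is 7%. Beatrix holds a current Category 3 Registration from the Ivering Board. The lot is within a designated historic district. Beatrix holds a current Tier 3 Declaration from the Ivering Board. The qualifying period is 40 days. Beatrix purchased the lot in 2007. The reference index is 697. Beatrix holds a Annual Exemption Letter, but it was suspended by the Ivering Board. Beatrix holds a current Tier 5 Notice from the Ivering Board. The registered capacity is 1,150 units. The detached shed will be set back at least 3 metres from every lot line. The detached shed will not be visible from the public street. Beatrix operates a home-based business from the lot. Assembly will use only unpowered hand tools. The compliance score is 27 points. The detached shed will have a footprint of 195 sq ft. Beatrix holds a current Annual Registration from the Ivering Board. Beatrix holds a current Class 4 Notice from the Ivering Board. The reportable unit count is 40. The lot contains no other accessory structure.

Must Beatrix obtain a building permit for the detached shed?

No — exception (a) applies; Beatrix does not need a building permit.

All of (a)'s requirements are met (the lot has no other accessory structure; the structure will not be visible from the street). As to paragraphs (e)–(j): (e) would limit (a) — a home-based business operates on the lot — but (f) sets (e) aside: (f) is triggered — a current Category 3 Registration is held. (g) is engaged (a current Annual Registration is held), but yields to (h): (h) applies — a current Tier 3 Declaration is held. (i) is engaged (the lot is in a historic district), but is itself disapplied by (j): (j) is triggered — the coverage ratio is 7%, less than the 9% limit. So (a) applies.
Exception (b)'s conditions are all satisfied: a current Tier 5 Notice is held; assembly uses only hand tools; the compliance score is 27 points, under the 29 points limit. However, paragraphs (k)–(l) must be considered: (k) is engaged — the registered capacity is 1,150 units, below the 1,580 units limit. (l), which would lift (k), does not operate here — no current Annual Exemption Letter is held. So (b) is unavailable.
All of (c)'s requirements are met (the setback is at least 3 m on every side; the qualifying period is 40 days, meeting the 35 days threshold). But: (m) is engaged — the reportable unit count is 40, under the 42 limit. Exception (c) does not apply.
Exception (d) does not apply: the structure's footprint is 195 sq ft, not below 170 sq ft.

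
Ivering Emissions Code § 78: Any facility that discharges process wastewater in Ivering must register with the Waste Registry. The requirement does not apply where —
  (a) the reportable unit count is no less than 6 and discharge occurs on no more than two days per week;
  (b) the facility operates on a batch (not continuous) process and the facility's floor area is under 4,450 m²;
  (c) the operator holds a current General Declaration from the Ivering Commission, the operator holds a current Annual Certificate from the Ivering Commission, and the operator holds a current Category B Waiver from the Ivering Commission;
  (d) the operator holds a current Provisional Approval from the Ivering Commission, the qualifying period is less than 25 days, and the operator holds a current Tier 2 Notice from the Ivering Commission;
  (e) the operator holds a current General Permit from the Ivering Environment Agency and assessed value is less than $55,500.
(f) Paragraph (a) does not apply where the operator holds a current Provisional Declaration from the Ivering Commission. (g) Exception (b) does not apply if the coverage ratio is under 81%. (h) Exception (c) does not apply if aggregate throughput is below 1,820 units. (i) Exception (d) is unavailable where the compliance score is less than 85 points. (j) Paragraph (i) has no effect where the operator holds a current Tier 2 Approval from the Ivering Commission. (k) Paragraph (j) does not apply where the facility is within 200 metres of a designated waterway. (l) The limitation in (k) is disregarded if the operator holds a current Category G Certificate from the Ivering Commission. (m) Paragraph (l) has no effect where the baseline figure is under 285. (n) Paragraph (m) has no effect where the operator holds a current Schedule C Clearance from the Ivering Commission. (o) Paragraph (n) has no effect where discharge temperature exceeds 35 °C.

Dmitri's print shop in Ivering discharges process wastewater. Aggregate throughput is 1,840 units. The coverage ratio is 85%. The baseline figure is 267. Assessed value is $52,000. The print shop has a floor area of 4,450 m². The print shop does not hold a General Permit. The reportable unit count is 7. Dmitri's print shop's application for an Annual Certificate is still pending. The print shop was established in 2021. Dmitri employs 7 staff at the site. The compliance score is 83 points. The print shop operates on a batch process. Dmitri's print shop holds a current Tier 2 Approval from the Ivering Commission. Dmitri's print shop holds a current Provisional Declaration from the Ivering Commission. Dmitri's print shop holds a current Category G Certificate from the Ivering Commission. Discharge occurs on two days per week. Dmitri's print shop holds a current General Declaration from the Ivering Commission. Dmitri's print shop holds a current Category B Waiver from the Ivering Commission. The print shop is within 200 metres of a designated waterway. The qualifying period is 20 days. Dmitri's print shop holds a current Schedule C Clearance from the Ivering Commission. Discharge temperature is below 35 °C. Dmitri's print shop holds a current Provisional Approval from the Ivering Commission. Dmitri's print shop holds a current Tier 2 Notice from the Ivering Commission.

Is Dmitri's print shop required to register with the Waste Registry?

Exception (a): the reportable unit count is 7, meeting the 6 threshold; discharge occurs on no more than two days per week — every condition holds. But applying paragraph (f): (f) is engaged — a current Provisional Declaration is held. So (a) is unavailable.
Exception (b) fails — the facility's floor area is 4,450 m², not under 4,450 m².
Exception (c) fails — no current Annual Certificate is held.
All of (d)'s requirements are met (a current Provisional Approval is held; the qualifying period is 20 days, less than the 25 days limit; a current Tier 2 Notice is held). Considering the limiting provisions: (i) would limit (d) — the compliance score is 83 points, less than the 85 points limit — but (j) sets (i) aside: (j) is triggered — a current Tier 2 Approval is held. (k) operates (the print shop is within 200 m of a designated waterway), but is set aside by (l): (l) operates against (k): a current Category G Certificate is held. (m) would limit (l) — the baseline figure is 267, under the 285 limit — but (n) sets (m) aside: (n) is triggered — a current Schedule C Clearance is held. (o), which would lift (n), is not engaged — discharge temperature is below 35 °C. So (d) applies.
Exception (e) fails — no General Permit is held.

No — exception (d) applies; Dmitri's print shop is not required to register with the Waste Registry.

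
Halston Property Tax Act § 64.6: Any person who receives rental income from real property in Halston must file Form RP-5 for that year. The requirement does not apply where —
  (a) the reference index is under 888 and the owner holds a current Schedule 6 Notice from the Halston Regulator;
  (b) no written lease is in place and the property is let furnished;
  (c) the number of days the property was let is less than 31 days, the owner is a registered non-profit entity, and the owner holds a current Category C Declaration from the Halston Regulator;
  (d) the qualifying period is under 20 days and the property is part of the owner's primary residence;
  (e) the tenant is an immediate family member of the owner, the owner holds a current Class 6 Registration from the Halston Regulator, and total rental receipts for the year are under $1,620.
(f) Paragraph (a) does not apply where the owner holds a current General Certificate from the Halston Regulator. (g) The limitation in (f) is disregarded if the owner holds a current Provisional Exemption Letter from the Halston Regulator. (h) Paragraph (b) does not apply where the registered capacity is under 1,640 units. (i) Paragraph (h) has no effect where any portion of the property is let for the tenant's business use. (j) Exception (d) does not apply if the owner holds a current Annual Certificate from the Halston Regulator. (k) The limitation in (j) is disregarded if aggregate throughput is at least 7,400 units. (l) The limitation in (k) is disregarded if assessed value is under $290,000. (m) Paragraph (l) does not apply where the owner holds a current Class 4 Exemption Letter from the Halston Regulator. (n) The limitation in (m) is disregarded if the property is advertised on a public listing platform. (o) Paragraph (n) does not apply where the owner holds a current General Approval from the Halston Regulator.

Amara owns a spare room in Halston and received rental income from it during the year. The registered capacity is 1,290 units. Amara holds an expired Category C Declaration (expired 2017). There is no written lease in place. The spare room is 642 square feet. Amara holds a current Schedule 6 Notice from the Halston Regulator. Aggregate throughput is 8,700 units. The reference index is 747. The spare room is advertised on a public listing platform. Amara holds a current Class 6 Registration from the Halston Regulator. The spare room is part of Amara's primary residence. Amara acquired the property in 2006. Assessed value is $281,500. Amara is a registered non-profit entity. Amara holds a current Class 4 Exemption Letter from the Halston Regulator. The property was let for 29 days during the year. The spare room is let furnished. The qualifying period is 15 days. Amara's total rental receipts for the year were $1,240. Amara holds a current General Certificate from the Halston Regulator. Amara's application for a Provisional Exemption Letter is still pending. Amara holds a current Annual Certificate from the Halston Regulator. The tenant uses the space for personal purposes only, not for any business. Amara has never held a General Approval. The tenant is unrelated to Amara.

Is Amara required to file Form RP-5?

Exception (a)'s conditions are all satisfied: the reference index is 747, under the 888 limit; a current Schedule 6 Notice is held. Turning to paragraphs (f)–(g): (f) operates — a current General Certificate is held. (g) is not engaged (no current Provisional Exemption Letter is held), so (f) stands. So (a) is unavailable.
Exception (b) is satisfied on its face — there is no written lease; the property is let furnished. But: (h) operates against (b): the registered capacity is 1,290 units, under the 1,640 units limit. (i), which would lift (h), is inapplicable — the space is used for personal purposes only. (b) is therefore removed.
Exception (c) fails — no current Category C Declaration is held.
Exception (d): the qualifying period is 15 days, under the 20 days limit; the spare room is part of the primary residence — every condition holds. But applying paragraphs (j)–(o): (j) operates against (d): a current Annual Certificate is held. (k) would limit (j) — aggregate throughput is 8,700 units, meeting the 7,400 units threshold — but (l) sets (k) aside: (l) is triggered — assessed value is $281,500, under the $290,000 limit. (m) is triggered (a current Class 4 Exemption Letter is held), but yields to (n): (n) is engaged — the property is publicly advertised. (o) is not engaged (there is no General Approval in force), so (n) stands. Exception (d) does not apply.
Exception (e) requires that the tenant is an immediate family member of the owner; but the tenant is unrelated to the owner, so (e) is unavailable.
No exception is made out. Amara falls within the general rule.

Yes — Amara must file Form RP-5.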